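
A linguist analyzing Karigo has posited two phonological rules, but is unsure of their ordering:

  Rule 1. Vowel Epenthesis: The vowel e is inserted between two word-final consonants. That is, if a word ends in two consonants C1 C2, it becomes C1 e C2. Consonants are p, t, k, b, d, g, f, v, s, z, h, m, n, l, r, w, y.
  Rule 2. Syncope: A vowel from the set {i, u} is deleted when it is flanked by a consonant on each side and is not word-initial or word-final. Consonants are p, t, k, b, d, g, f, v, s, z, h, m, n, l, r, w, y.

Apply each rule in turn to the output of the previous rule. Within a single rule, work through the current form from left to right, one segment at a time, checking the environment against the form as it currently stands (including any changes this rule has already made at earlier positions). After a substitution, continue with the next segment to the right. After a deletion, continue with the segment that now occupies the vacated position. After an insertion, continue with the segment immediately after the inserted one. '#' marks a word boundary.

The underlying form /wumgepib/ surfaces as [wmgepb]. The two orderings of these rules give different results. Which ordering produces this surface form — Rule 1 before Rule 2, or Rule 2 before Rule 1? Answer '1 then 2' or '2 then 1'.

1 then 2

Order 1 then 2:
  1 Vowel Epenthesis: no change — [wumgepib]
  2 Syncope: [wumgepib] → [wmgepb]
  result: [wmgepb]
Order 2 then 1:
  2 Syncope: [wumgepib] → [wmgepb]
  1 Vowel Epenthesis: [wmgepb] → [wmgepeb]
  result: [wmgepeb]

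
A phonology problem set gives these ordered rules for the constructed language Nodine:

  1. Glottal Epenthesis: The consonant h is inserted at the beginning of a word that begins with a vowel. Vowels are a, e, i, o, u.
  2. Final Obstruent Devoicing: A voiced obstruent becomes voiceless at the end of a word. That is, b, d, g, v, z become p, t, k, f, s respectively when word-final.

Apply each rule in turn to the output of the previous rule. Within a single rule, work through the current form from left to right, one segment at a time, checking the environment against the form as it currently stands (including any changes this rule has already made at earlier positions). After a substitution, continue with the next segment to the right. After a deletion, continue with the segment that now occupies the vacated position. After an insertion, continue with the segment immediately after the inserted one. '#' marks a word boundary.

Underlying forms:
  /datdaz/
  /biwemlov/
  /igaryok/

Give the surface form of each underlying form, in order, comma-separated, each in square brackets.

[datdas], [biwemlof], [higaryok]

/datdaz/:
  1 Glottal Epenthesis: no change — [datdaz]
  2 Final Obstruent Devoicing: [datdaz] → [datdas]
/biwemlov/:
  1 Glottal Epenthesis: no change — [biwemlov]
  2 Final Obstruent Devoicing: [biwemlov] → [biwemlof]
/igaryok/:
  1 Glottal Epenthesis: [igaryok] → [higaryok]
  2 Final Obstruent Devoicing: no change — [higaryok]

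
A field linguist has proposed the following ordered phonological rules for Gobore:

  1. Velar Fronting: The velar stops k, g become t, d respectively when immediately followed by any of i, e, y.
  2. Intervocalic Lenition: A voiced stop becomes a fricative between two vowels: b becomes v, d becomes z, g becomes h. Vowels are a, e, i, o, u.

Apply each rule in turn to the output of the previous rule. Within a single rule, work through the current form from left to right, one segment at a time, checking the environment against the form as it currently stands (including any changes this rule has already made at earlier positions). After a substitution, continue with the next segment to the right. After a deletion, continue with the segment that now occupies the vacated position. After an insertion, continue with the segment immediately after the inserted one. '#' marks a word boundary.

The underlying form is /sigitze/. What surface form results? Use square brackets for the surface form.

1 Velar Fronting: [sigitze] → [siditze]
2 Intervocalic Lenition: [siditze] → [sizitze]

[sizitze]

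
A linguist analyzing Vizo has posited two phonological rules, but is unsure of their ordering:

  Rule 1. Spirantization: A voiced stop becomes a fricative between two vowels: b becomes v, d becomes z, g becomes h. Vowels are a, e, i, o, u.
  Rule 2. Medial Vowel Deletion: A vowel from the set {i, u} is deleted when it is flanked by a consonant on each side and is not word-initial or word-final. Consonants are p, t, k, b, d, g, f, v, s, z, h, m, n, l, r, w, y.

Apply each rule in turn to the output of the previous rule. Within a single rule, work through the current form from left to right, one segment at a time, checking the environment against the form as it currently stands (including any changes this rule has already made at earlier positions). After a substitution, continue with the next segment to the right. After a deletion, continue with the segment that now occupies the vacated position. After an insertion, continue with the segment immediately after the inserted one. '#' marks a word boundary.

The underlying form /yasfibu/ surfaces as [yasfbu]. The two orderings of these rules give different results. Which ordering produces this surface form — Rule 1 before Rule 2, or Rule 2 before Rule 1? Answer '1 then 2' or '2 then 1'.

2 then 1

Order 1 then 2:
  1 Spirantization: [yasfibu] → [yasfivu]
  2 Medial Vowel Deletion: [yasfivu] → [yasfvu]
  result: [yasfvu]
Order 2 then 1:
  2 Medial Vowel Deletion: [yasfibu] → [yasfbu]
  1 Spirantization: no change — [yasfbu]
  result: [yasfbu]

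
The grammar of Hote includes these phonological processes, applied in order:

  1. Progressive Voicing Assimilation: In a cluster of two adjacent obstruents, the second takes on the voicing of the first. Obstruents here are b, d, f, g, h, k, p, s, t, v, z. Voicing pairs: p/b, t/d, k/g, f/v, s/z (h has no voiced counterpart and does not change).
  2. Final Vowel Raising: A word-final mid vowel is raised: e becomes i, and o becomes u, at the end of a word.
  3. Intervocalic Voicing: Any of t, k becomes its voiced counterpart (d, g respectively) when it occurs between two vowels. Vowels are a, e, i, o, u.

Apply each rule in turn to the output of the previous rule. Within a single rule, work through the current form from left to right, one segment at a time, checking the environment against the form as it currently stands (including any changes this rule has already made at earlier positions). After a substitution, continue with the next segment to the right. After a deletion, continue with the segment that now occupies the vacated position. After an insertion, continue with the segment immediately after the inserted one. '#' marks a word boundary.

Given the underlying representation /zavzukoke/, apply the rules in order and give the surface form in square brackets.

[zavzugogi]

1 Progressive Voicing Assimilation: no change — [zavzukoke]
2 Final Vowel Raising: [zavzukoke] → [zavzukoki]
3 Intervocalic Voicing: [zavzukoki] → [zavzugogi]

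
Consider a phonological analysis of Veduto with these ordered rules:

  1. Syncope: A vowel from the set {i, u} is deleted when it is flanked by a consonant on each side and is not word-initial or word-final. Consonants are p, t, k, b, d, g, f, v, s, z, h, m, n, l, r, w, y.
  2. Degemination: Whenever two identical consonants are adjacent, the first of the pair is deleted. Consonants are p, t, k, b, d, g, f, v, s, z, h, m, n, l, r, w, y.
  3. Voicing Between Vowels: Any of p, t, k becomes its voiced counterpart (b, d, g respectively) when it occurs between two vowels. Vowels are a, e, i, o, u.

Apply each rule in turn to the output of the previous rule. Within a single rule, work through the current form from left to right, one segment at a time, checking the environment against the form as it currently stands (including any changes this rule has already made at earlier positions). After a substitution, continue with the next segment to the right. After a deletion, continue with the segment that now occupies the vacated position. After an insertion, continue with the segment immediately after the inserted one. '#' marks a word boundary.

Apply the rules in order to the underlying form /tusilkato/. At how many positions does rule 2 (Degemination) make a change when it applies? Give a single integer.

1 Syncope: [tusilkato] → [tslkato]
2 Degemination: no change — [tslkato]
3 Voicing Between Vowels: [tslkato] → [tslkado]
Rule 2 changed 0 position(s).

0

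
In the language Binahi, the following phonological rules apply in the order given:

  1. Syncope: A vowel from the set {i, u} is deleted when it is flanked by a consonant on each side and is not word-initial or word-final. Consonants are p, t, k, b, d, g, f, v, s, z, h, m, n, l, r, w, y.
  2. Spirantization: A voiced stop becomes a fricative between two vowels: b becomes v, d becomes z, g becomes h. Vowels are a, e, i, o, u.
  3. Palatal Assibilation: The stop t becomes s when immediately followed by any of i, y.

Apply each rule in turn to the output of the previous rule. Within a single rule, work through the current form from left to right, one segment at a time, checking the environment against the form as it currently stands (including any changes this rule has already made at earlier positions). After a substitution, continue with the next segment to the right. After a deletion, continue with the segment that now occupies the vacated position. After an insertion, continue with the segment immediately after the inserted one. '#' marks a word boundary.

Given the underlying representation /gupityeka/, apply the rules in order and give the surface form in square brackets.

[gpsyeka]

1 Syncope: [gupityeka] → [gptyeka]
2 Spirantization: no change — [gptyeka]
3 Palatal Assibilation: [gptyeka] → [gpsyeka]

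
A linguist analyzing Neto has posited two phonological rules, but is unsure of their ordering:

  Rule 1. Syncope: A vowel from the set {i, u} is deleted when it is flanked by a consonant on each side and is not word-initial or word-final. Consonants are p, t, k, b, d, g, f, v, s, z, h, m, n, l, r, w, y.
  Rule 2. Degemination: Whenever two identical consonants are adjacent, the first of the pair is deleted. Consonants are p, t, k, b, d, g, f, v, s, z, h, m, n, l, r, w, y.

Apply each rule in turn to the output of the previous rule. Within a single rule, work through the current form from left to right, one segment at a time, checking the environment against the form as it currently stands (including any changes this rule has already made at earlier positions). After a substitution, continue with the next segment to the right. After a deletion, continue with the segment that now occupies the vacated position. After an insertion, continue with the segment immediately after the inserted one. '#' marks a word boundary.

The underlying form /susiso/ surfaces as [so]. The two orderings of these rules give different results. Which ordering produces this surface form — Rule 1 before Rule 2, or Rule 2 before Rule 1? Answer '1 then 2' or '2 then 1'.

Order 1 then 2:
  1 Syncope: [susiso] → [ssso]
  2 Degemination: [ssso] → [so]
  result: [so]
Order 2 then 1:
  2 Degemination: no change — [susiso]
  1 Syncope: [susiso] → [ssso]
  result: [ssso]

1 then 2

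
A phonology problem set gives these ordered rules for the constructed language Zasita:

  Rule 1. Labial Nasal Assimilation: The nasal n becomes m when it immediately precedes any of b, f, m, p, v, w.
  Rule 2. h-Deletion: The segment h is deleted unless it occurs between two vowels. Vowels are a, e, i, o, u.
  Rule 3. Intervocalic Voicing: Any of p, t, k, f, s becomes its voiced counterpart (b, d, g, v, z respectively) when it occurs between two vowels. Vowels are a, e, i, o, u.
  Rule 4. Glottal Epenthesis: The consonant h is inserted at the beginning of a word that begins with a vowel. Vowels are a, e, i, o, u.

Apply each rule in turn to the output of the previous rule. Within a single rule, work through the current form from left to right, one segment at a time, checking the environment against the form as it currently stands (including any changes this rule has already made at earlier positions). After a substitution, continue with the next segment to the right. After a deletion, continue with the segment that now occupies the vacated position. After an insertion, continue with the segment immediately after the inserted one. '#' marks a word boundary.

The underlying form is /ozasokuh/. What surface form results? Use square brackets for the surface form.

[hozazogu]

Rule 1 Labial Nasal Assimilation: no change — [ozasokuh]
Rule 2 h-Deletion: [ozasokuh] → [ozasoku]
Rule 3 Intervocalic Voicing: [ozasoku] → [ozazogu]
Rule 4 Glottal Epenthesis: [ozazogu] → [hozazogu]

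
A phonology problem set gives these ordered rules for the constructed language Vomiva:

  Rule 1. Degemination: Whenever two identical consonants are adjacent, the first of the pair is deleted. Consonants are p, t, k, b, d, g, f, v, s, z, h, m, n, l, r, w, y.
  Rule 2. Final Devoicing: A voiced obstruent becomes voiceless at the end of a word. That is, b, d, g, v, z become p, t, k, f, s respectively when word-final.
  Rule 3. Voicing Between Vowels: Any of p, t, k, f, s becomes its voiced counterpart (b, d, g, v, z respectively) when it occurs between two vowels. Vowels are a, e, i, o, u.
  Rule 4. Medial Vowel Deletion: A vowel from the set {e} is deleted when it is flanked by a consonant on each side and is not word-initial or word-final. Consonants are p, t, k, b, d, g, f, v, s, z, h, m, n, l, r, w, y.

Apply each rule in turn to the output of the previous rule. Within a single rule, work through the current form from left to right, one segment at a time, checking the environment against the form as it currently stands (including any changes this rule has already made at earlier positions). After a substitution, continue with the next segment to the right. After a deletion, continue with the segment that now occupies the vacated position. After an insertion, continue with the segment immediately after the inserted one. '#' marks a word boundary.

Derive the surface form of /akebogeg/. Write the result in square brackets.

[agbogk]

Rule 1 Degemination: no change — [akebogeg]
Rule 2 Final Devoicing: [akebogeg] → [akebogek]
Rule 3 Voicing Between Vowels: [akebogek] → [agebogek]
Rule 4 Medial Vowel Deletion: [agebogek] → [agbogk]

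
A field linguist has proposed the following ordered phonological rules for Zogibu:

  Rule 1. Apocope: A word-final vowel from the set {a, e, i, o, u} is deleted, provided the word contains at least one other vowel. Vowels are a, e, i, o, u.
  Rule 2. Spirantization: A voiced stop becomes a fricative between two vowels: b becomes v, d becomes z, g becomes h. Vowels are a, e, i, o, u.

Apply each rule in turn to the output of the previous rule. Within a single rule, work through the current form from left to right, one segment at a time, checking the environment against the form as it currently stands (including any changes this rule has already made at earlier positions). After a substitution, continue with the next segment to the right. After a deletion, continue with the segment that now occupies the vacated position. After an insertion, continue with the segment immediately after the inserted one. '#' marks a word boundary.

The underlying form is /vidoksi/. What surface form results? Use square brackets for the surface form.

Rule 1 Apocope: [vidoksi] → [vidoks]
Rule 2 Spirantization: [vidoks] → [vizoks]

[vizoks]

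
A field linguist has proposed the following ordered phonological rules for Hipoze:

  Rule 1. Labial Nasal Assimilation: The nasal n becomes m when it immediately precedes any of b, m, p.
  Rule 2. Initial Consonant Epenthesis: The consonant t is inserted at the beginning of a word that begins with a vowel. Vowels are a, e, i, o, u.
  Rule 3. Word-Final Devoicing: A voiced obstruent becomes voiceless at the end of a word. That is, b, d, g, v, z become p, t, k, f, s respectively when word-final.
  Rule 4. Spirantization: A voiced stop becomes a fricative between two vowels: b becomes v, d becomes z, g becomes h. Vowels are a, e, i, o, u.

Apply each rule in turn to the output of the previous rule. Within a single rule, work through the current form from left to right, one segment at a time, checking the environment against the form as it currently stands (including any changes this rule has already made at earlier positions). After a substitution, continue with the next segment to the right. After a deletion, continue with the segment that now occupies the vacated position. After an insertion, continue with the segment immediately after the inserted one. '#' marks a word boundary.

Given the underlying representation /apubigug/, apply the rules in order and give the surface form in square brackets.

Rule 1 Labial Nasal Assimilation: no change — [apubigug]
Rule 2 Initial Consonant Epenthesis: [apubigug] → [tapubigug]
Rule 3 Word-Final Devoicing: [tapubigug] → [tapubiguk]
Rule 4 Spirantization: [tapubiguk] → [tapuvihuk]

[tapuvihuk]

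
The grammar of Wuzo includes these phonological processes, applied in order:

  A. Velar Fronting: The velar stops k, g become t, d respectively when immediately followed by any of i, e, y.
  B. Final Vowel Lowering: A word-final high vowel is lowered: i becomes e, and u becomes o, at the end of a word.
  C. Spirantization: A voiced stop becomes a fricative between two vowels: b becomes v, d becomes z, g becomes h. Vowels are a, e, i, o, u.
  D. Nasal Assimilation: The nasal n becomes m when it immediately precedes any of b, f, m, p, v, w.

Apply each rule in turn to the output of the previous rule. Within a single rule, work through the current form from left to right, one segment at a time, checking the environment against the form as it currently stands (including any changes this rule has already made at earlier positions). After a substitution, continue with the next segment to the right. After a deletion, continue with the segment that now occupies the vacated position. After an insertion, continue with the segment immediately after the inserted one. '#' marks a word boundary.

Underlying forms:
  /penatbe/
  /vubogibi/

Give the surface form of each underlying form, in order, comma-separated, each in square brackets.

[penatbe], [vuvozive]

/penatbe/:
  A Velar Fronting: no change — [penatbe]
  B Final Vowel Lowering: no change — [penatbe]
  C Spirantization: no change — [penatbe]
  D Nasal Assimilation: no change — [penatbe]
/vubogibi/:
  A Velar Fronting: [vubogibi] → [vubodibi]
  B Final Vowel Lowering: [vubodibi] → [vubodibe]
  C Spirantization: [vubodibe] → [vuvozive]
  D Nasal Assimilation: no change — [vuvozive]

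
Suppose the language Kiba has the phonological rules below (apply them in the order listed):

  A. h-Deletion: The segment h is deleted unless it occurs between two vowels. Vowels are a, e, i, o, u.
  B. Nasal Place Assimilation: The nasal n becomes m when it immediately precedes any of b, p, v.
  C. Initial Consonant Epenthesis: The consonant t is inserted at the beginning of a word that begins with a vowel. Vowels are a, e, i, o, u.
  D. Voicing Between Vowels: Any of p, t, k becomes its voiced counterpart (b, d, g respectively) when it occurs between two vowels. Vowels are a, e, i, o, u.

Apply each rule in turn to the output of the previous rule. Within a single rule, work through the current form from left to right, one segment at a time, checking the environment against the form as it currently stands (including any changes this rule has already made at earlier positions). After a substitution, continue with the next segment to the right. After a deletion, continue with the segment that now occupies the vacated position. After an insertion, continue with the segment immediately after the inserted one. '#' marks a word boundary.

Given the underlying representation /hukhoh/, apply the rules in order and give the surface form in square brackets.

[tugo]

A h-Deletion: [hukhoh] → [uko]
B Nasal Place Assimilation: no change — [uko]
C Initial Consonant Epenthesis: [uko] → [tuko]
D Voicing Between Vowels: [tuko] → [tugo]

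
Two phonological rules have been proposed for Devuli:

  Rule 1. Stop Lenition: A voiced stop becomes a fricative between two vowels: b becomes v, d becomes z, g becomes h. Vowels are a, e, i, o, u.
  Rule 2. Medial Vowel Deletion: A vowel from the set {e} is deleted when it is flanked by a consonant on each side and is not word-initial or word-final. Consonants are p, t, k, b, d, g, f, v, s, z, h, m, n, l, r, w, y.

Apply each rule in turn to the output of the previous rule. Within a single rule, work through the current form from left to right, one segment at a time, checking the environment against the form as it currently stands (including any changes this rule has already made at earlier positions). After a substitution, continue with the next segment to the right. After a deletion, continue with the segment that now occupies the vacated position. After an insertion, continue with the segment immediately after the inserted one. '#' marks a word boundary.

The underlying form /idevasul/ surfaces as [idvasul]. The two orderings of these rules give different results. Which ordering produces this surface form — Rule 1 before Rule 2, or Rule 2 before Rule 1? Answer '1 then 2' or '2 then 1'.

Order 1 then 2:
  1 Stop Lenition: [idevasul] → [izevasul]
  2 Medial Vowel Deletion: [izevasul] → [izvasul]
  result: [izvasul]
Order 2 then 1:
  2 Medial Vowel Deletion: [idevasul] → [idvasul]
  1 Stop Lenition: no change — [idvasul]
  result: [idvasul]

2 then 1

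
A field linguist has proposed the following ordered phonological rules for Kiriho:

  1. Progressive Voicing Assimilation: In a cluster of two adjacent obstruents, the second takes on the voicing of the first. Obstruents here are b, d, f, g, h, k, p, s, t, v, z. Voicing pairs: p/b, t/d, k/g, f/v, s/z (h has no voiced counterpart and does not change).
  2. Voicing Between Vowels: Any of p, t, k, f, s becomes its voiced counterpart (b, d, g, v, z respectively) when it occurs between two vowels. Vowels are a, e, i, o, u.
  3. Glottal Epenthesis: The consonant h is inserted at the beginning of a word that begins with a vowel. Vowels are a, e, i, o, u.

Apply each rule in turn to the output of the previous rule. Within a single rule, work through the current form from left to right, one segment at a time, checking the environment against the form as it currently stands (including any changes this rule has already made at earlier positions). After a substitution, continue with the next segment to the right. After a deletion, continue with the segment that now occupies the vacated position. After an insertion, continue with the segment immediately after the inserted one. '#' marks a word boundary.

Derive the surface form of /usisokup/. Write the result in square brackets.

1 Progressive Voicing Assimilation: no change — [usisokup]
2 Voicing Between Vowels: [usisokup] → [uzizogup]
3 Glottal Epenthesis: [uzizogup] → [huzizogup]

[huzizogup]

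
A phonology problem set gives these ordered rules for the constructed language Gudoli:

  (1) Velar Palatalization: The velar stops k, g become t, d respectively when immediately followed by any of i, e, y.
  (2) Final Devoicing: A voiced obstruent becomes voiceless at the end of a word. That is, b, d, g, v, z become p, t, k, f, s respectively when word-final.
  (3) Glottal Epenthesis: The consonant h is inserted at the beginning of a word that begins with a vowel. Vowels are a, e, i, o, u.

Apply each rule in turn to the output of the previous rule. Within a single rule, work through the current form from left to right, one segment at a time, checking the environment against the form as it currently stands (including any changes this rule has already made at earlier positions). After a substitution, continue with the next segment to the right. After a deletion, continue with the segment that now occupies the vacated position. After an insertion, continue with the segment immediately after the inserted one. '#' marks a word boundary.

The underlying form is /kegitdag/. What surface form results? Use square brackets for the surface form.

(1) Velar Palatalization: [kegitdag] → [teditdag]
(2) Final Devoicing: [teditdag] → [teditdak]
(3) Glottal Epenthesis: no change — [teditdak]

[teditdak]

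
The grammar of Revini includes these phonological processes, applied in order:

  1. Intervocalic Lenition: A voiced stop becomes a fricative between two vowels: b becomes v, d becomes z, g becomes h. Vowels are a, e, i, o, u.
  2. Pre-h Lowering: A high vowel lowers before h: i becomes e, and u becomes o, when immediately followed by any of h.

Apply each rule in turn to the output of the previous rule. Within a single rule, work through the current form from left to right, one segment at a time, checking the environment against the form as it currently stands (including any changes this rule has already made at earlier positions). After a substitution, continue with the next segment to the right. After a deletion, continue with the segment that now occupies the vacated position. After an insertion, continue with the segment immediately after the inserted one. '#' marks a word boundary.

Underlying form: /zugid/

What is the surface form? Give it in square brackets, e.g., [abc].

1 Intervocalic Lenition: [zugid] → [zuhid]
2 Pre-h Lowering: [zuhid] → [zohid]

[zohid]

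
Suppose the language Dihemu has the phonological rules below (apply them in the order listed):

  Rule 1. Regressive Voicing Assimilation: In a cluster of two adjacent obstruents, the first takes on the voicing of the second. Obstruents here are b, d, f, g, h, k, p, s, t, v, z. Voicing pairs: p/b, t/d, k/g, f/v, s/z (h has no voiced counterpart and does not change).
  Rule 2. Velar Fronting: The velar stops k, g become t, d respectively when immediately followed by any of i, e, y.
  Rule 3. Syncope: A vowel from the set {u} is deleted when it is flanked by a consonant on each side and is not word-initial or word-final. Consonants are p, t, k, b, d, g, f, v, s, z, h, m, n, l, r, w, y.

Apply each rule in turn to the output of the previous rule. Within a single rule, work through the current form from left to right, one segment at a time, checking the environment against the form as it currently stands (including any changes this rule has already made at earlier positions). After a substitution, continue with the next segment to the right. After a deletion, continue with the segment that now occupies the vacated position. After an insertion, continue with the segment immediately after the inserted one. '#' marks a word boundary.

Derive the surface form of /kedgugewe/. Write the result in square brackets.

[tedgdewe]

Rule 1 Regressive Voicing Assimilation: no change — [kedgugewe]
Rule 2 Velar Fronting: [kedgugewe] → [tedgudewe]
Rule 3 Syncope: [tedgudewe] → [tedgdewe]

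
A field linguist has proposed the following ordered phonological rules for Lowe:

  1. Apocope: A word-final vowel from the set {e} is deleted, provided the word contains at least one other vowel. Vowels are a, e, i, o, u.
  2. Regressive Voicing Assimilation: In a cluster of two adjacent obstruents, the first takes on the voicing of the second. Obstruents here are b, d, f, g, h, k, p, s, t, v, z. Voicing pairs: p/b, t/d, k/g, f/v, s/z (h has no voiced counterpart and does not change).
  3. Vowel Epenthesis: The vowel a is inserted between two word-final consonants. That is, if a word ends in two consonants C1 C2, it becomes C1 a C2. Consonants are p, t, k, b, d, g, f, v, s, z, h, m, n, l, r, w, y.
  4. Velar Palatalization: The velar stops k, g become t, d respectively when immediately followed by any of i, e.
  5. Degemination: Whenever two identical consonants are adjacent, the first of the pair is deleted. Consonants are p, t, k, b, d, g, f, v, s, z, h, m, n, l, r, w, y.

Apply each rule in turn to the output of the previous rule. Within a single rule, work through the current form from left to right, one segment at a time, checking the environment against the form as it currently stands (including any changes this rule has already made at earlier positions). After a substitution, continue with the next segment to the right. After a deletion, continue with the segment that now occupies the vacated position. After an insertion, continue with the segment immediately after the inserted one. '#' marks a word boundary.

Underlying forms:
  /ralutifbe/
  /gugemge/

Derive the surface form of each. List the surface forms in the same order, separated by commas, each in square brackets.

[ralutivab], [gudemag]

/ralutifbe/:
  1 Apocope: [ralutifbe] → [ralutifb]
  2 Regressive Voicing Assimilation: [ralutifb] → [ralutivb]
  3 Vowel Epenthesis: [ralutivb] → [ralutivab]
  4 Velar Palatalization: no change — [ralutivab]
  5 Degemination: no change — [ralutivab]
/gugemge/:
  1 Apocope: [gugemge] → [gugemg]
  2 Regressive Voicing Assimilation: no change — [gugemg]
  3 Vowel Epenthesis: [gugemg] → [gugemag]
  4 Velar Palatalization: [gugemag] → [gudemag]
  5 Degemination: no change — [gudemag]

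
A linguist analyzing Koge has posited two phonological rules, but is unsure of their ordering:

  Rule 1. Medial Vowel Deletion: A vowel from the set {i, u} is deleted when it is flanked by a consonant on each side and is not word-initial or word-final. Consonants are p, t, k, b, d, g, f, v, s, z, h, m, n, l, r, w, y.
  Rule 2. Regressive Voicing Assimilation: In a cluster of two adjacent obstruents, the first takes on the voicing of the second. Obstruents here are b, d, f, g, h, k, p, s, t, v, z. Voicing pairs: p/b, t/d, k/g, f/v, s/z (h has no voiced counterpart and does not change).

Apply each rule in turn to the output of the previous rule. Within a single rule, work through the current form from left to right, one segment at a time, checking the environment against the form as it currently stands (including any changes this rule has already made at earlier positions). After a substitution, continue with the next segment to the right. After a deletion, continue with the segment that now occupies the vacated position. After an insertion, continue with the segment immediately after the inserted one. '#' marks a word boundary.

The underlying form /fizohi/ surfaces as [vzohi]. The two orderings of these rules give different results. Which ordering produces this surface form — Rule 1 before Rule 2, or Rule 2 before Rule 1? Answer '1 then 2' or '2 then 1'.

Order 1 then 2:
  1 Medial Vowel Deletion: [fizohi] → [fzohi]
  2 Regressive Voicing Assimilation: [fzohi] → [vzohi]
  result: [vzohi]
Order 2 then 1:
  2 Regressive Voicing Assimilation: no change — [fizohi]
  1 Medial Vowel Deletion: [fizohi] → [fzohi]
  result: [fzohi]

1 then 2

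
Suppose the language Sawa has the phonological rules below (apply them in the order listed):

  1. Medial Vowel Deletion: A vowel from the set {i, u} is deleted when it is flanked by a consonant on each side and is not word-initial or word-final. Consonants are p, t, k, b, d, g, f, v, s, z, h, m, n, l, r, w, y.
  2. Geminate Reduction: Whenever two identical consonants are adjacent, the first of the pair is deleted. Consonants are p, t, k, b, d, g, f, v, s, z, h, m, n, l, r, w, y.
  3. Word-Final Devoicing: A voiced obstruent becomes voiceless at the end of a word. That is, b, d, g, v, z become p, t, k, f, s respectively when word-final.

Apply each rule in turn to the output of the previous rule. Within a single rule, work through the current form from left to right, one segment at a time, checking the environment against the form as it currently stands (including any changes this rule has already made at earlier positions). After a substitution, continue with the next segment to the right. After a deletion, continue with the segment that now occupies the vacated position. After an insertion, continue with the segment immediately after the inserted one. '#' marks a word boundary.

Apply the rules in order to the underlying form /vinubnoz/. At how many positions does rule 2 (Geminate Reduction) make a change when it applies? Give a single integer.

0

1 Medial Vowel Deletion: [vinubnoz] → [vnbnoz]
2 Geminate Reduction: no change — [vnbnoz]
3 Word-Final Devoicing: [vnbnoz] → [vnbnos]
Rule 2 changed 0 position(s).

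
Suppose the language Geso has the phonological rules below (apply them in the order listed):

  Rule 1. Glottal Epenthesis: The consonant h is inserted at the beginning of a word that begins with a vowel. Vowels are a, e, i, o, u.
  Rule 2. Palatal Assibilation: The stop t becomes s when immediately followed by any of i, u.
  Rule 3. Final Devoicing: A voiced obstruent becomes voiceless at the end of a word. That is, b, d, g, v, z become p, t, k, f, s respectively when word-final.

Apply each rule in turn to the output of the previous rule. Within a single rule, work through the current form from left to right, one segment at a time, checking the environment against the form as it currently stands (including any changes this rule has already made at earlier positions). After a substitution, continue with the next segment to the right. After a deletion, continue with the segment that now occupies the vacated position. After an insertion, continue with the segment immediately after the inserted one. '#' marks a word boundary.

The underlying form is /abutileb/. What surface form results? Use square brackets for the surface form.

[habusilep]

Rule 1 Glottal Epenthesis: [abutileb] → [habutileb]
Rule 2 Palatal Assibilation: [habutileb] → [habusileb]
Rule 3 Final Devoicing: [habusileb] → [habusilep]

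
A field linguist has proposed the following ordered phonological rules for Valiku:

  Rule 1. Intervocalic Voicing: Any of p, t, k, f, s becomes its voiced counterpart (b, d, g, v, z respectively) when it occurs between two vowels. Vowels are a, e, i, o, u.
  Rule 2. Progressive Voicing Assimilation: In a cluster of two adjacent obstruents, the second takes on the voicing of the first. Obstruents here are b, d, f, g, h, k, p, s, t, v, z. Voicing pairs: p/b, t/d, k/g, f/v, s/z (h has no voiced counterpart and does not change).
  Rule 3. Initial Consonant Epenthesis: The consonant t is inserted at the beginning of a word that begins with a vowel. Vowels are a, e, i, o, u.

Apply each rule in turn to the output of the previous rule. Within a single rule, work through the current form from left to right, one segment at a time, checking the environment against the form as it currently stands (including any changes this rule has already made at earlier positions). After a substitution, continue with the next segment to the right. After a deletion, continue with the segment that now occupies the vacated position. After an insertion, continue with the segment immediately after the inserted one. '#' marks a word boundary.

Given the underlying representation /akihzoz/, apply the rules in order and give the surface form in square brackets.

[tagihsoz]

Rule 1 Intervocalic Voicing: [akihzoz] → [agihzoz]
Rule 2 Progressive Voicing Assimilation: [agihzoz] → [agihsoz]
Rule 3 Initial Consonant Epenthesis: [agihsoz] → [tagihsoz]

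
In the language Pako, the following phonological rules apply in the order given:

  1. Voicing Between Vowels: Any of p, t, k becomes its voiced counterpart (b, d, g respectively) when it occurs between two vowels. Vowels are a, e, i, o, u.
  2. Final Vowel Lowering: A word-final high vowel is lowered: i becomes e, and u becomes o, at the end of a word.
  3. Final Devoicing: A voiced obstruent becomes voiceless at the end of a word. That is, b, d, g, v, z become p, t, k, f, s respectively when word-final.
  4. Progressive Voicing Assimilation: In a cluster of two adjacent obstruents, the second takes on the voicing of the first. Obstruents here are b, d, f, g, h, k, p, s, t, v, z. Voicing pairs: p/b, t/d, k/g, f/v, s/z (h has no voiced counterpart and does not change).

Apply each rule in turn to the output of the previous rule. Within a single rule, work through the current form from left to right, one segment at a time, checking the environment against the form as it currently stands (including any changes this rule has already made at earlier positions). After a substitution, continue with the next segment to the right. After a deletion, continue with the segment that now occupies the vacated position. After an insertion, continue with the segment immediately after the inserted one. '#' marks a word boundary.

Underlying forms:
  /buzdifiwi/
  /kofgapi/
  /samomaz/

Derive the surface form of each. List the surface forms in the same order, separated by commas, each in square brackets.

/buzdifiwi/:
  1 Voicing Between Vowels: no change — [buzdifiwi]
  2 Final Vowel Lowering: [buzdifiwi] → [buzdifiwe]
  3 Final Devoicing: no change — [buzdifiwe]
  4 Progressive Voicing Assimilation: no change — [buzdifiwe]
/kofgapi/:
  1 Voicing Between Vowels: [kofgapi] → [kofgabi]
  2 Final Vowel Lowering: [kofgabi] → [kofgabe]
  3 Final Devoicing: no change — [kofgabe]
  4 Progressive Voicing Assimilation: [kofgabe] → [kofkabe]
/samomaz/:
  1 Voicing Between Vowels: no change — [samomaz]
  2 Final Vowel Lowering: no change — [samomaz]
  3 Final Devoicing: [samomaz] → [samomas]
  4 Progressive Voicing Assimilation: no change — [samomas]

[buzdifiwe], [kofkabe], [samomas]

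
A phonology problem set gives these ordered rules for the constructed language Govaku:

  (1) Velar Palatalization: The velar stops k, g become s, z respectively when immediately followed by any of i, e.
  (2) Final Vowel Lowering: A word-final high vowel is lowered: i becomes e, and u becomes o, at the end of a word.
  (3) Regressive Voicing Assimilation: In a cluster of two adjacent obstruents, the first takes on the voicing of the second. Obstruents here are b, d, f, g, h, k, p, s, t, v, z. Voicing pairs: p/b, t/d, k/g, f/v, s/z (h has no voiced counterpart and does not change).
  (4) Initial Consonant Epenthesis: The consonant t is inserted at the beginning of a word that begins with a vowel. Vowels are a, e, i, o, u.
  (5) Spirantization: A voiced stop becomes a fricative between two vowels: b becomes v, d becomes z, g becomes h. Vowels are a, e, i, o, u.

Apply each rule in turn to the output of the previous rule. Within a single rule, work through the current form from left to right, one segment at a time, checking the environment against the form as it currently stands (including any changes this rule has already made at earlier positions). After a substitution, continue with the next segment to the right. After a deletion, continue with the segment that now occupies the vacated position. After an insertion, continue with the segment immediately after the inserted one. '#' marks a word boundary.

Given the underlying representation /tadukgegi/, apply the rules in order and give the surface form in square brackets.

[tazugzeze]

(1) Velar Palatalization: [tadukgegi] → [tadukzezi]
(2) Final Vowel Lowering: [tadukzezi] → [tadukzeze]
(3) Regressive Voicing Assimilation: [tadukzeze] → [tadugzeze]
(4) Initial Consonant Epenthesis: no change — [tadugzeze]
(5) Spirantization: [tadugzeze] → [tazugzeze]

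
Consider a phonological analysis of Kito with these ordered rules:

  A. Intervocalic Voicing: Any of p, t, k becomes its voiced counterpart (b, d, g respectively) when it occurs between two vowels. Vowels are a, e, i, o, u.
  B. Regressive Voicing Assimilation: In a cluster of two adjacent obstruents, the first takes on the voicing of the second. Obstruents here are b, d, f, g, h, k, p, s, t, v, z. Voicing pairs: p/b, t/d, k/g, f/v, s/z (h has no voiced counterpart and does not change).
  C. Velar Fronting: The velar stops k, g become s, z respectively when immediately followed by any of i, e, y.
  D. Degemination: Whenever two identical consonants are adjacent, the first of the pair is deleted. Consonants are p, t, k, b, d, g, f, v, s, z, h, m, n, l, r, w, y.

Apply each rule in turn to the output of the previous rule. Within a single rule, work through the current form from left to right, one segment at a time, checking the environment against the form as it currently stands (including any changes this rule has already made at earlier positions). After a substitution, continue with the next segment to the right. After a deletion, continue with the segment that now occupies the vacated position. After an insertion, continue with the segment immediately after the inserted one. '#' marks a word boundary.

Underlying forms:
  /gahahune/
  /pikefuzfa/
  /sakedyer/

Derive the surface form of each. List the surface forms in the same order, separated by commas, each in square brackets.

[gahahune], [pizefusfa], [sazedyer]

/gahahune/:
  A Intervocalic Voicing: no change — [gahahune]
  B Regressive Voicing Assimilation: no change — [gahahune]
  C Velar Fronting: no change — [gahahune]
  D Degemination: no change — [gahahune]
/pikefuzfa/:
  A Intervocalic Voicing: [pikefuzfa] → [pigefuzfa]
  B Regressive Voicing Assimilation: [pigefuzfa] → [pigefusfa]
  C Velar Fronting: [pigefusfa] → [pizefusfa]
  D Degemination: no change — [pizefusfa]
/sakedyer/:
  A Intervocalic Voicing: [sakedyer] → [sagedyer]
  B Regressive Voicing Assimilation: no change — [sagedyer]
  C Velar Fronting: [sagedyer] → [sazedyer]
  D Degemination: no change — [sazedyer]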